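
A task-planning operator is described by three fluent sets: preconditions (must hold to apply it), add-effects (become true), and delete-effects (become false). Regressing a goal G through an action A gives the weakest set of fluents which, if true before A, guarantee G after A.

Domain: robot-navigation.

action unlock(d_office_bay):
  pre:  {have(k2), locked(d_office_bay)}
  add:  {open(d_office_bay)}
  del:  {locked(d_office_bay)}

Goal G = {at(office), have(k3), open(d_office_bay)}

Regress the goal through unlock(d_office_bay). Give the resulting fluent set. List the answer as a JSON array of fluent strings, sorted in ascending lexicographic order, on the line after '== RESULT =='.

Compute (G \ add) ∪ pre:
  G ∩ del = {}  (empty — regression defined)
  G \ add = {at(office), have(k3), open(d_office_bay)} \ {open(d_office_bay)} = {at(office), have(k3)}
  ∪ pre   = {at(office), have(k3)} ∪ {have(k2), locked(d_office_bay)}
          = {at(office), have(k2), have(k3), locked(d_office_bay)}

== RESULT ==
["at(office)", "have(k2)", "have(k3)", "locked(d_office_bay)"]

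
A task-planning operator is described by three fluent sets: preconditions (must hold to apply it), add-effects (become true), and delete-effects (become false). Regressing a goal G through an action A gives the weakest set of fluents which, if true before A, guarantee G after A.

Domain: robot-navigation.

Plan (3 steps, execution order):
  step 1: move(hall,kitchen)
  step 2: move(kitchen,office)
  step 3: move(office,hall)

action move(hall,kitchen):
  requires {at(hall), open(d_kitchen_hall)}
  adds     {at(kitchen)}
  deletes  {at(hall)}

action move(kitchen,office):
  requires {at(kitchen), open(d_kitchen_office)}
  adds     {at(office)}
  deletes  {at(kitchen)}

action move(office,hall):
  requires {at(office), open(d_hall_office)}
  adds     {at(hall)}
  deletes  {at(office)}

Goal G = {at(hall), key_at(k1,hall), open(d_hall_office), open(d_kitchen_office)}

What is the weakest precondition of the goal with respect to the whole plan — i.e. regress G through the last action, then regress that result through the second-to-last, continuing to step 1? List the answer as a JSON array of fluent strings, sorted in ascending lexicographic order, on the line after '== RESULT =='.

Regress step by step:
  through step 3 (move(office,hall)): drop {at(hall)}, keep {key_at(k1,hall), open(d_hall_office), open(d_kitchen_office)}, require {at(office), open(d_hall_office)}
    → {at(office), key_at(k1,hall), open(d_hall_office), open(d_kitchen_office)}
  through step 2 (move(kitchen,office)): drop {at(office)}, keep {key_at(k1,hall), open(d_hall_office), open(d_kitchen_office)}, require {at(kitchen), open(d_kitchen_office)}
    → {at(kitchen), key_at(k1,hall), open(d_hall_office), open(d_kitchen_office)}
  through step 1 (move(hall,kitchen)): drop {at(kitchen)}, keep {key_at(k1,hall), open(d_hall_office), open(d_kitchen_office)}, require {at(hall), open(d_kitchen_hall)}
    → {at(hall), key_at(k1,hall), open(d_hall_office), open(d_kitchen_hall), open(d_kitchen_office)}

== RESULT ==
["at(hall)", "key_at(k1,hall)", "open(d_hall_office)", "open(d_kitchen_hall)", "open(d_kitchen_office)"]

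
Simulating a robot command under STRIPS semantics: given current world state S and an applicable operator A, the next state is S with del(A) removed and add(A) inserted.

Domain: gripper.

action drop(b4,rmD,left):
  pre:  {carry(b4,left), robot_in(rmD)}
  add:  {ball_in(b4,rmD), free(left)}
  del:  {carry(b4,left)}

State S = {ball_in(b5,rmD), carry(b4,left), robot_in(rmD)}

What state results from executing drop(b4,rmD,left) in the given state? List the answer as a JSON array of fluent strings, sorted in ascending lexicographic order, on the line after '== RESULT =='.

Compute (S \ del) ∪ add:
  pre ⊆ S: {carry(b4,left), robot_in(rmD)} ⊆ S  — applicable
  S \ del = {ball_in(b5,rmD), robot_in(rmD)}
  ∪ add   = {ball_in(b4,rmD), ball_in(b5,rmD), free(left), robot_in(rmD)}

== RESULT ==
["ball_in(b4,rmD)", "ball_in(b5,rmD)", "free(left)", "robot_in(rmD)"]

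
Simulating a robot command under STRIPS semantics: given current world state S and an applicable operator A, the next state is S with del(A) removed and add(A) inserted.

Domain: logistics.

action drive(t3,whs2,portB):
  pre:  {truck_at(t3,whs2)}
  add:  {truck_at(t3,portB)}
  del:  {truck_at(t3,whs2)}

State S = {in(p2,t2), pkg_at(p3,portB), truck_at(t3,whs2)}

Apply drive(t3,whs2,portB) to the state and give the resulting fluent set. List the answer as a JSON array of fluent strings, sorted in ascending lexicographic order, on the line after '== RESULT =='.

Progress:
  pre ⊆ S: {truck_at(t3,whs2)} ⊆ S  — applicable
  S \ del = {in(p2,t2), pkg_at(p3,portB)}
  ∪ add   = {in(p2,t2), pkg_at(p3,portB), truck_at(t3,portB)}

== RESULT ==
["in(p2,t2)", "pkg_at(p3,portB)", "truck_at(t3,portB)"]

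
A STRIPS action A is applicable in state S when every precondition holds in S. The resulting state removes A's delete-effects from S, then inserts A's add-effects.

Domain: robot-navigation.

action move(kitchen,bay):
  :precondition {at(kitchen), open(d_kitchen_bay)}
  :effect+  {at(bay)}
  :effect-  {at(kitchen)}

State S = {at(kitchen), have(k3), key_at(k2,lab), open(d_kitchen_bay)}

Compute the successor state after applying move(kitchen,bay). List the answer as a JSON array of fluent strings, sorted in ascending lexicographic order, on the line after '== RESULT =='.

Compute (S \ del) ∪ add:
  pre ⊆ S: {at(kitchen), open(d_kitchen_bay)} ⊆ S  — applicable
  S \ del = {have(k3), key_at(k2,lab), open(d_kitchen_bay)}
  ∪ add   = {at(bay), have(k3), key_at(k2,lab), open(d_kitchen_bay)}

== RESULT ==
["at(bay)", "have(k3)", "key_at(k2,lab)", "open(d_kitchen_bay)"]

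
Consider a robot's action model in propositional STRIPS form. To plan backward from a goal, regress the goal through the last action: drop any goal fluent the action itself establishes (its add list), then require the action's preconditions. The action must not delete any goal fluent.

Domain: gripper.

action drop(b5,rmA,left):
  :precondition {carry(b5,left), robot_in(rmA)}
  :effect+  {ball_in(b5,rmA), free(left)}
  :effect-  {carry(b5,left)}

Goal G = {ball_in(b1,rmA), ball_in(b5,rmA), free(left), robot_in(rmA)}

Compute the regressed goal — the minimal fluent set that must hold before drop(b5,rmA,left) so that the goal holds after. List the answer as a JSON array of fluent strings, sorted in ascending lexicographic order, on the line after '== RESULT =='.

Regress:
  G ∩ del = {}  (empty — regression defined)
  G \ add = {ball_in(b1,rmA), ball_in(b5,rmA), free(left), robot_in(rmA)} \ {ball_in(b5,rmA), free(left)} = {ball_in(b1,rmA), robot_in(rmA)}
  ∪ pre   = {ball_in(b1,rmA), robot_in(rmA)} ∪ {carry(b5,left), robot_in(rmA)}
          = {ball_in(b1,rmA), carry(b5,left), robot_in(rmA)}

== RESULT ==
["ball_in(b1,rmA)", "carry(b5,left)", "robot_in(rmA)"]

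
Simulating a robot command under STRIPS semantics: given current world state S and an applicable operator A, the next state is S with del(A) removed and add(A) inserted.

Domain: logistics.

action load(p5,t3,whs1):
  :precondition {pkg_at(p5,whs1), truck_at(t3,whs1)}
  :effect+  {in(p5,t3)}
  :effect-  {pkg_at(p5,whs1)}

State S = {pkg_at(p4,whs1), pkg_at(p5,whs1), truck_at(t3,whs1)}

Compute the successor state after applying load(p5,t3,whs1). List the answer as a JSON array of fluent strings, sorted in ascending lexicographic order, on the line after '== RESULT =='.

Progress:
  pre ⊆ S: {pkg_at(p5,whs1), truck_at(t3,whs1)} ⊆ S  — applicable
  S \ del = {pkg_at(p4,whs1), truck_at(t3,whs1)}
  ∪ add   = {in(p5,t3), pkg_at(p4,whs1), truck_at(t3,whs1)}

== RESULT ==
["in(p5,t3)", "pkg_at(p4,whs1)", "truck_at(t3,whs1)"]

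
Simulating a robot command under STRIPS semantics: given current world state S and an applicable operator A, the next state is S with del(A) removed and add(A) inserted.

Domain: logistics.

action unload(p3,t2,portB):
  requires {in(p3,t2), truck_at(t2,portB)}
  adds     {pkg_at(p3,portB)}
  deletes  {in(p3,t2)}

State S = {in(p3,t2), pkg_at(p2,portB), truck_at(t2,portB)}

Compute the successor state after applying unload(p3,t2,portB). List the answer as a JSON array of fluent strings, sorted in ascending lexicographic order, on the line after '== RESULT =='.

Compute (S \ del) ∪ add:
  pre ⊆ S: {in(p3,t2), truck_at(t2,portB)} ⊆ S  — applicable
  S \ del = {pkg_at(p2,portB), truck_at(t2,portB)}
  ∪ add   = {pkg_at(p2,portB), pkg_at(p3,portB), truck_at(t2,portB)}

== RESULT ==
["pkg_at(p2,portB)", "pkg_at(p3,portB)", "truck_at(t2,portB)"]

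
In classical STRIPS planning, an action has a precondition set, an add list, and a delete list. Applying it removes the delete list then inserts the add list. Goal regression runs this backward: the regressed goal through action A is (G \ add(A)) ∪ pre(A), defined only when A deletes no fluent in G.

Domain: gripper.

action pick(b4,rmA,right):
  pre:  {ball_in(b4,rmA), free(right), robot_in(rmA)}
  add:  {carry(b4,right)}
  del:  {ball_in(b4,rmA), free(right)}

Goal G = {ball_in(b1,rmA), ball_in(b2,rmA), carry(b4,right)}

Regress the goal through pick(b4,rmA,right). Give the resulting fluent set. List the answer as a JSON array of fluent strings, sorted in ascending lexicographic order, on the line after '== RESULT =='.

Compute (G \ add) ∪ pre:
  G ∩ del = {}  (empty — regression defined)
  G \ add = {ball_in(b1,rmA), ball_in(b2,rmA), carry(b4,right)} \ {carry(b4,right)} = {ball_in(b1,rmA), ball_in(b2,rmA)}
  ∪ pre   = {ball_in(b1,rmA), ball_in(b2,rmA)} ∪ {ball_in(b4,rmA), free(right), robot_in(rmA)}
          = {ball_in(b1,rmA), ball_in(b2,rmA), ball_in(b4,rmA), free(right), robot_in(rmA)}

== RESULT ==
["ball_in(b1,rmA)", "ball_in(b2,rmA)", "ball_in(b4,rmA)", "free(right)", "robot_in(rmA)"]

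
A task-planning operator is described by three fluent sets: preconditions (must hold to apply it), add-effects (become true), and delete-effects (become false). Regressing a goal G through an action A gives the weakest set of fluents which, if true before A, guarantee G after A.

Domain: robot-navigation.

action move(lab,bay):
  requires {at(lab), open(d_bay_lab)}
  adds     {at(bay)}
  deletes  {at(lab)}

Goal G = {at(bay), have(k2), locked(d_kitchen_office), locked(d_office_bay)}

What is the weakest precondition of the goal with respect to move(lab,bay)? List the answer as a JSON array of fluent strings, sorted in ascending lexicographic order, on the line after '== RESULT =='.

Compute (G \ add) ∪ pre:
  G ∩ del = {}  (empty — regression defined)
  G \ add = {at(bay), have(k2), locked(d_kitchen_office), locked(d_office_bay)} \ {at(bay)} = {have(k2), locked(d_kitchen_office), locked(d_office_bay)}
  ∪ pre   = {have(k2), locked(d_kitchen_office), locked(d_office_bay)} ∪ {at(lab), open(d_bay_lab)}
          = {at(lab), have(k2), locked(d_kitchen_office), locked(d_office_bay), open(d_bay_lab)}

== RESULT ==
["at(lab)", "have(k2)", "locked(d_kitchen_office)", "locked(d_office_bay)", "open(d_bay_lab)"]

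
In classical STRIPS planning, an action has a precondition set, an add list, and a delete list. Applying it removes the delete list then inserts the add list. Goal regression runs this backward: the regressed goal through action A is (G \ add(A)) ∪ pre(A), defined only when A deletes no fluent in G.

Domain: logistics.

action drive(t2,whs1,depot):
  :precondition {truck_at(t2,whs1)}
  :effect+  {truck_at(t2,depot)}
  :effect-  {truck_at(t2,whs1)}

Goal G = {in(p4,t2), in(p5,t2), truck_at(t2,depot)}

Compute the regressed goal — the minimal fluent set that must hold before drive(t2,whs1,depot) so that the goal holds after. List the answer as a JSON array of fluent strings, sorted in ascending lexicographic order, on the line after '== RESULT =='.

Compute (G \ add) ∪ pre:
  G ∩ del = {}  (empty — regression defined)
  G \ add = {in(p4,t2), in(p5,t2), truck_at(t2,depot)} \ {truck_at(t2,depot)} = {in(p4,t2), in(p5,t2)}
  ∪ pre   = {in(p4,t2), in(p5,t2)} ∪ {truck_at(t2,whs1)}
          = {in(p4,t2), in(p5,t2), truck_at(t2,whs1)}

== RESULT ==
["in(p4,t2)", "in(p5,t2)", "truck_at(t2,whs1)"]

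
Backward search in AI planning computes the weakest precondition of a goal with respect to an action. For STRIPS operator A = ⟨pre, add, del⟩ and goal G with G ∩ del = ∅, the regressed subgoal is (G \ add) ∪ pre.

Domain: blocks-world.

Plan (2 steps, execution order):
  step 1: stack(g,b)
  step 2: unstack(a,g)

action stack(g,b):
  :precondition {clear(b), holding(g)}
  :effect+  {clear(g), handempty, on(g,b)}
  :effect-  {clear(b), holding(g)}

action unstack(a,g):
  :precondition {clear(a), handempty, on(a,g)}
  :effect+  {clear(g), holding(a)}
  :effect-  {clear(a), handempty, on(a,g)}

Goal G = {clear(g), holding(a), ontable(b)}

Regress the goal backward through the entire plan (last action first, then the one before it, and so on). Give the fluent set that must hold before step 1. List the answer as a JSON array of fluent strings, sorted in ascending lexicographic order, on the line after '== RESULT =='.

Regress step by step:
  through step 2 (unstack(a,g)): drop {clear(g), holding(a)}, keep {ontable(b)}, require {clear(a), handempty, on(a,g)}
    → {clear(a), handempty, on(a,g), ontable(b)}
  through step 1 (stack(g,b)): drop {handempty}, keep {clear(a), on(a,g), ontable(b)}, require {clear(b), holding(g)}
    → {clear(a), clear(b), holding(g), on(a,g), ontable(b)}

== RESULT ==
["clear(a)", "clear(b)", "holding(g)", "on(a,g)", "ontable(b)"]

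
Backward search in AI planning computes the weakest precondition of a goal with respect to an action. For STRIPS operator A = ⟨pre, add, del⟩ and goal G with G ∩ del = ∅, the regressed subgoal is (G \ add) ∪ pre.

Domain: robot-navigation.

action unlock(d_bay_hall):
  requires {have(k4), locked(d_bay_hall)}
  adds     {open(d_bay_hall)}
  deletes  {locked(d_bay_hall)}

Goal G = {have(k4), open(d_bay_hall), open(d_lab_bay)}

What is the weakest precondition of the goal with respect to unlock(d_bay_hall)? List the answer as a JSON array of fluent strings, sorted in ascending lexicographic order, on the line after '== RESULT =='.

Regress:
  G ∩ del = {}  (empty — regression defined)
  G \ add = {have(k4), open(d_bay_hall), open(d_lab_bay)} \ {open(d_bay_hall)} = {have(k4), open(d_lab_bay)}
  ∪ pre   = {have(k4), open(d_lab_bay)} ∪ {have(k4), locked(d_bay_hall)}
          = {have(k4), locked(d_bay_hall), open(d_lab_bay)}

== RESULT ==
["have(k4)", "locked(d_bay_hall)", "open(d_lab_bay)"]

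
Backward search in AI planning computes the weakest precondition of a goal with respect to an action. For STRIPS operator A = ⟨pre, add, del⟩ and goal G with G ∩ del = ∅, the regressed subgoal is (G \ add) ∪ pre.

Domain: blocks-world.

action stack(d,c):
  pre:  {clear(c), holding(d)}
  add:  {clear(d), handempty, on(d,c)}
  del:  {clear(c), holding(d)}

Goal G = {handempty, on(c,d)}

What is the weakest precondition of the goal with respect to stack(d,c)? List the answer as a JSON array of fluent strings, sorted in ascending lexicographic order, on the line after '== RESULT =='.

Compute (G \ add) ∪ pre:
  G ∩ del = {}  (empty — regression defined)
  G \ add = {handempty, on(c,d)} \ {clear(d), handempty, on(d,c)} = {on(c,d)}
  ∪ pre   = {on(c,d)} ∪ {clear(c), holding(d)}
          = {clear(c), holding(d), on(c,d)}

== RESULT ==
["clear(c)", "holding(d)", "on(c,d)"]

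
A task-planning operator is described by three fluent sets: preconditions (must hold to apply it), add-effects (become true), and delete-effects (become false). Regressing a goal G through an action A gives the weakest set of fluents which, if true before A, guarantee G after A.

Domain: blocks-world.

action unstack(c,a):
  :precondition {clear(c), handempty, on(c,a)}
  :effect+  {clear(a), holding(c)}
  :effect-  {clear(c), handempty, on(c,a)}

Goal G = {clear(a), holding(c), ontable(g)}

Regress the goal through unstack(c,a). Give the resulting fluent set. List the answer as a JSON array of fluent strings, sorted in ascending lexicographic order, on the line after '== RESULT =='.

Regress:
  G ∩ del = {}  (empty — regression defined)
  G \ add = {clear(a), holding(c), ontable(g)} \ {clear(a), holding(c)} = {ontable(g)}
  ∪ pre   = {ontable(g)} ∪ {clear(c), handempty, on(c,a)}
          = {clear(c), handempty, on(c,a), ontable(g)}

== RESULT ==
["clear(c)", "handempty", "on(c,a)", "ontable(g)"]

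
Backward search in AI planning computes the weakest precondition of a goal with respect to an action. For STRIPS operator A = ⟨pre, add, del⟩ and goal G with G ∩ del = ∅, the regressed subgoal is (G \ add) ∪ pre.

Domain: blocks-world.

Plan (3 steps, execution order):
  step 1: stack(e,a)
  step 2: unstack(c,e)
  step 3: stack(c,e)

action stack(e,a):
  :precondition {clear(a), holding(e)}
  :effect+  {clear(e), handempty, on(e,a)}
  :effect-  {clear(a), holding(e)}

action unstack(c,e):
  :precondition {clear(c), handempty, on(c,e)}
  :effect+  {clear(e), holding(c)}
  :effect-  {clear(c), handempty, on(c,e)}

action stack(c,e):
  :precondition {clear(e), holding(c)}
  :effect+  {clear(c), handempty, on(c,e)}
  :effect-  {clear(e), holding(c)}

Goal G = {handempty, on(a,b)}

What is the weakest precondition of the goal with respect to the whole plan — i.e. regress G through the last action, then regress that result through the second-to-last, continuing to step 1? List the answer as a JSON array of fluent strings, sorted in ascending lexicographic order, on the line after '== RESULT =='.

Work backward from the goal:
  through step 3 (stack(c,e)): drop {handempty}, keep {on(a,b)}, require {clear(e), holding(c)}
    → {clear(e), holding(c), on(a,b)}
  through step 2 (unstack(c,e)): drop {clear(e), holding(c)}, keep {on(a,b)}, require {clear(c), handempty, on(c,e)}
    → {clear(c), handempty, on(a,b), on(c,e)}
  through step 1 (stack(e,a)): drop {handempty}, keep {clear(c), on(a,b), on(c,e)}, require {clear(a), holding(e)}
    → {clear(a), clear(c), holding(e), on(a,b), on(c,e)}

== RESULT ==
["clear(a)", "clear(c)", "holding(e)", "on(a,b)", "on(c,e)"]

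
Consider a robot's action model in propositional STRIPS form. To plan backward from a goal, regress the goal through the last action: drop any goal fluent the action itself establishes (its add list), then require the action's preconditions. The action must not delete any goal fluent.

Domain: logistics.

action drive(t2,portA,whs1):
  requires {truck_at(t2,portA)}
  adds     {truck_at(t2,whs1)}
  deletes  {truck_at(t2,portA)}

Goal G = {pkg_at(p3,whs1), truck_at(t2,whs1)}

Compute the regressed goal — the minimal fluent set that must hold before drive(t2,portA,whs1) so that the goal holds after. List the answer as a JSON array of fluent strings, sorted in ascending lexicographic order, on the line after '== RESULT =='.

Compute (G \ add) ∪ pre:
  G ∩ del = {}  (empty — regression defined)
  G \ add = {pkg_at(p3,whs1), truck_at(t2,whs1)} \ {truck_at(t2,whs1)} = {pkg_at(p3,whs1)}
  ∪ pre   = {pkg_at(p3,whs1)} ∪ {truck_at(t2,portA)}
          = {pkg_at(p3,whs1), truck_at(t2,portA)}

== RESULT ==
["pkg_at(p3,whs1)", "truck_at(t2,portA)"]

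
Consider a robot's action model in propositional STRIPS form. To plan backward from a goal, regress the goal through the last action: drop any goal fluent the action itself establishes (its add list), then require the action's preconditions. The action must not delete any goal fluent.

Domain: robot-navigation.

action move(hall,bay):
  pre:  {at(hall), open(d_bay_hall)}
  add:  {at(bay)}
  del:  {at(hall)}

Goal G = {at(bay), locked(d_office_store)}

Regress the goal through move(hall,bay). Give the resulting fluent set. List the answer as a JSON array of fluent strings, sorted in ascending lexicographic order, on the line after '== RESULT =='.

Compute (G \ add) ∪ pre:
  G ∩ del = {}  (empty — regression defined)
  G \ add = {at(bay), locked(d_office_store)} \ {at(bay)} = {locked(d_office_store)}
  ∪ pre   = {locked(d_office_store)} ∪ {at(hall), open(d_bay_hall)}
          = {at(hall), locked(d_office_store), open(d_bay_hall)}

== RESULT ==
["at(hall)", "locked(d_office_store)", "open(d_bay_hall)"]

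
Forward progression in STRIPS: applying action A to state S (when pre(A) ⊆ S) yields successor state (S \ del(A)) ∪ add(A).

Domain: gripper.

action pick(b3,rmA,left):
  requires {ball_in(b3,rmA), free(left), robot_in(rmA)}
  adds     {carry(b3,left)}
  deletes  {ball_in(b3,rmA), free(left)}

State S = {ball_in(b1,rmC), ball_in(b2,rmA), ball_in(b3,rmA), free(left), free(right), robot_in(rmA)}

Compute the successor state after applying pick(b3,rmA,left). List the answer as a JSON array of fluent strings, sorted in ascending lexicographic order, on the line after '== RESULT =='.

Compute (S \ del) ∪ add:
  pre ⊆ S: {ball_in(b3,rmA), free(left), robot_in(rmA)} ⊆ S  — applicable
  S \ del = {ball_in(b1,rmC), ball_in(b2,rmA), free(right), robot_in(rmA)}
  ∪ add   = {ball_in(b1,rmC), ball_in(b2,rmA), carry(b3,left), free(right), robot_in(rmA)}

== RESULT ==
["ball_in(b1,rmC)", "ball_in(b2,rmA)", "carry(b3,left)", "free(right)", "robot_in(rmA)"]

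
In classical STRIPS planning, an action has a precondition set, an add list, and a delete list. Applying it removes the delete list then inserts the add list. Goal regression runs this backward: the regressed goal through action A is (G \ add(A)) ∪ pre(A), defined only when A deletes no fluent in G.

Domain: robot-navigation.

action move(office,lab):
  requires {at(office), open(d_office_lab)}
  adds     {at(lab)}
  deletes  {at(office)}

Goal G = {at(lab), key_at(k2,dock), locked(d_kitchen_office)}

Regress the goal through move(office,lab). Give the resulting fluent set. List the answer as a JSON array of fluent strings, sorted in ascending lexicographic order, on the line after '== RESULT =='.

Regress:
  G ∩ del = {}  (empty — regression defined)
  G \ add = {at(lab), key_at(k2,dock), locked(d_kitchen_office)} \ {at(lab)} = {key_at(k2,dock), locked(d_kitchen_office)}
  ∪ pre   = {key_at(k2,dock), locked(d_kitchen_office)} ∪ {at(office), open(d_office_lab)}
          = {at(office), key_at(k2,dock), locked(d_kitchen_office), open(d_office_lab)}

== RESULT ==
["at(office)", "key_at(k2,dock)", "locked(d_kitchen_office)", "open(d_office_lab)"]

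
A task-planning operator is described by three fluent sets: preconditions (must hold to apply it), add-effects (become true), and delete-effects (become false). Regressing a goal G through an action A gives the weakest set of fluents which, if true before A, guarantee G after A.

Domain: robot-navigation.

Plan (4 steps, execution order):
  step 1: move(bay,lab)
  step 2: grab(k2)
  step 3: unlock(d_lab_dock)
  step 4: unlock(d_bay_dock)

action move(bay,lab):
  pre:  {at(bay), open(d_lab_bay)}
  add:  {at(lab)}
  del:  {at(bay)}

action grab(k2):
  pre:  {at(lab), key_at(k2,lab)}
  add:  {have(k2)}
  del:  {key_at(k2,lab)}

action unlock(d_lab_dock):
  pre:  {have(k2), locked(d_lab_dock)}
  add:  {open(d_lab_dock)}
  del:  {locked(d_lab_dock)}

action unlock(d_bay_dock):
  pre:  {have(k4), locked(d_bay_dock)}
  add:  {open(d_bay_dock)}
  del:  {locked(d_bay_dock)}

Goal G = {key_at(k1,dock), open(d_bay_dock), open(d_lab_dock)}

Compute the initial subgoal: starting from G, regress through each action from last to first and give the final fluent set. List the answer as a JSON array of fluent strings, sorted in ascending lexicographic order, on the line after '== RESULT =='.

Regress step by step:
  through step 4 (unlock(d_bay_dock)): drop {open(d_bay_dock)}, keep {key_at(k1,dock), open(d_lab_dock)}, require {have(k4), locked(d_bay_dock)}
    → {have(k4), key_at(k1,dock), locked(d_bay_dock), open(d_lab_dock)}
  through step 3 (unlock(d_lab_dock)): drop {open(d_lab_dock)}, keep {have(k4), key_at(k1,dock), locked(d_bay_dock)}, require {have(k2), locked(d_lab_dock)}
    → {have(k2), have(k4), key_at(k1,dock), locked(d_bay_dock), locked(d_lab_dock)}
  through step 2 (grab(k2)): drop {have(k2)}, keep {have(k4), key_at(k1,dock), locked(d_bay_dock), locked(d_lab_dock)}, require {at(lab), key_at(k2,lab)}
    → {at(lab), have(k4), key_at(k1,dock), key_at(k2,lab), locked(d_bay_dock), locked(d_lab_dock)}
  through step 1 (move(bay,lab)): drop {at(lab)}, keep {have(k4), key_at(k1,dock), key_at(k2,lab), locked(d_bay_dock), locked(d_lab_dock)}, require {at(bay), open(d_lab_bay)}
    → {at(bay), have(k4), key_at(k1,dock), key_at(k2,lab), locked(d_bay_dock), locked(d_lab_dock), open(d_lab_bay)}

== RESULT ==
["at(bay)", "have(k4)", "key_at(k1,dock)", "key_at(k2,lab)", "locked(d_bay_dock)", "locked(d_lab_dock)", "open(d_lab_bay)"]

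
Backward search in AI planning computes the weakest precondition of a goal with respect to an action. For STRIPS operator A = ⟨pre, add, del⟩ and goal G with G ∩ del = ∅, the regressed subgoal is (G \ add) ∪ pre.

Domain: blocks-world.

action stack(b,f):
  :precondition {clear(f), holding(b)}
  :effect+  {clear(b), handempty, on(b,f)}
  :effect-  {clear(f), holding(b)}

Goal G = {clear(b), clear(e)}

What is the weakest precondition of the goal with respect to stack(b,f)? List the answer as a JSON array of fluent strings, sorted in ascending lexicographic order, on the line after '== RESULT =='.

Compute (G \ add) ∪ pre:
  G ∩ del = {}  (empty — regression defined)
  G \ add = {clear(b), clear(e)} \ {clear(b), handempty, on(b,f)} = {clear(e)}
  ∪ pre   = {clear(e)} ∪ {clear(f), holding(b)}
          = {clear(e), clear(f), holding(b)}

== RESULT ==
["clear(e)", "clear(f)", "holding(b)"]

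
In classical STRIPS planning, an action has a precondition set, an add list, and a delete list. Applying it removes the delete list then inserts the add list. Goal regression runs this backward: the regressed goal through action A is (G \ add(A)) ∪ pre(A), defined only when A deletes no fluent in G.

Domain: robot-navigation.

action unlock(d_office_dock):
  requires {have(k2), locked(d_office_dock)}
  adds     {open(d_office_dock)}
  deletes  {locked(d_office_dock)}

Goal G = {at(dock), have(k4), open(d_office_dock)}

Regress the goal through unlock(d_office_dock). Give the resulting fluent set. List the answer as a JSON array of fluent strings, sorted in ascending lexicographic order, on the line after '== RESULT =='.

Compute (G \ add) ∪ pre:
  G ∩ del = {}  (empty — regression defined)
  G \ add = {at(dock), have(k4), open(d_office_dock)} \ {open(d_office_dock)} = {at(dock), have(k4)}
  ∪ pre   = {at(dock), have(k4)} ∪ {have(k2), locked(d_office_dock)}
          = {at(dock), have(k2), have(k4), locked(d_office_dock)}

== RESULT ==
["at(dock)", "have(k2)", "have(k4)", "locked(d_office_dock)"]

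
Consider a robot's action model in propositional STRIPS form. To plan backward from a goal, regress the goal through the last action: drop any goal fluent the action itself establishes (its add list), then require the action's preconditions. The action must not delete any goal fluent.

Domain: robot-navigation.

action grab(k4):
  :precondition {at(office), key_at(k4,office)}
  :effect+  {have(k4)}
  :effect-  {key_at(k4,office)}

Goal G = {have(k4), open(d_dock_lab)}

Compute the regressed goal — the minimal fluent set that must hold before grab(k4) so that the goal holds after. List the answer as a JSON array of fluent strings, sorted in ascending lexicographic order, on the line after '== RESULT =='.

Regress:
  G ∩ del = {}  (empty — regression defined)
  G \ add = {have(k4), open(d_dock_lab)} \ {have(k4)} = {open(d_dock_lab)}
  ∪ pre   = {open(d_dock_lab)} ∪ {at(office), key_at(k4,office)}
          = {at(office), key_at(k4,office), open(d_dock_lab)}

== RESULT ==
["at(office)", "key_at(k4,office)", "open(d_dock_lab)"]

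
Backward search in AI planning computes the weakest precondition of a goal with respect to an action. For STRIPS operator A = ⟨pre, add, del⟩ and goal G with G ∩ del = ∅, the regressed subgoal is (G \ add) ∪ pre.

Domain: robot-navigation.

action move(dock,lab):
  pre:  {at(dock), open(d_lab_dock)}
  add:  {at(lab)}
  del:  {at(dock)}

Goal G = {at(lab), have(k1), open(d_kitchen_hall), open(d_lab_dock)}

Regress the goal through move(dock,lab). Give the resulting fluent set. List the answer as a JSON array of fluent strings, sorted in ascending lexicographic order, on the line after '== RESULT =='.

Regress:
  G ∩ del = {}  (empty — regression defined)
  G \ add = {at(lab), have(k1), open(d_kitchen_hall), open(d_lab_dock)} \ {at(lab)} = {have(k1), open(d_kitchen_hall), open(d_lab_dock)}
  ∪ pre   = {have(k1), open(d_kitchen_hall), open(d_lab_dock)} ∪ {at(dock), open(d_lab_dock)}
          = {at(dock), have(k1), open(d_kitchen_hall), open(d_lab_dock)}

== RESULT ==
["at(dock)", "have(k1)", "open(d_kitchen_hall)", "open(d_lab_dock)"]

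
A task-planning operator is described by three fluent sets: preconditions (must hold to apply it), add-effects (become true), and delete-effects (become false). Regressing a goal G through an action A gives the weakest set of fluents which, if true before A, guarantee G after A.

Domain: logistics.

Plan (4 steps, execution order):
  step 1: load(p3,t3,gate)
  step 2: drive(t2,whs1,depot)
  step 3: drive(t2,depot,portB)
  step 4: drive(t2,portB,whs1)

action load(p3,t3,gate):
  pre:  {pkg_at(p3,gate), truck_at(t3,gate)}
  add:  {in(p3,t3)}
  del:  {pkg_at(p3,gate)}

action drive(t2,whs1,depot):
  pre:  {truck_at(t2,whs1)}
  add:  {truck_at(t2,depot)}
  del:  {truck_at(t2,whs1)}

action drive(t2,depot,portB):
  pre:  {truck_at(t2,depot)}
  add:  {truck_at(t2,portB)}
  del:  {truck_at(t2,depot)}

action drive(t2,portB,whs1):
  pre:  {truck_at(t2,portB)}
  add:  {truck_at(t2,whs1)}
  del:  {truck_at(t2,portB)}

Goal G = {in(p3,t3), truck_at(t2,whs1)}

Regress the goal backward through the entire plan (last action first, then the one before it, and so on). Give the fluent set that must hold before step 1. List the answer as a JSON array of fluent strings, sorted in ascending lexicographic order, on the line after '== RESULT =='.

Regress step by step:
  through step 4 (drive(t2,portB,whs1)): drop {truck_at(t2,whs1)}, keep {in(p3,t3)}, require {truck_at(t2,portB)}
    → {in(p3,t3), truck_at(t2,portB)}
  through step 3 (drive(t2,depot,portB)): drop {truck_at(t2,portB)}, keep {in(p3,t3)}, require {truck_at(t2,depot)}
    → {in(p3,t3), truck_at(t2,depot)}
  through step 2 (drive(t2,whs1,depot)): drop {truck_at(t2,depot)}, keep {in(p3,t3)}, require {truck_at(t2,whs1)}
    → {in(p3,t3), truck_at(t2,whs1)}
  through step 1 (load(p3,t3,gate)): drop {in(p3,t3)}, keep {truck_at(t2,whs1)}, require {pkg_at(p3,gate), truck_at(t3,gate)}
    → {pkg_at(p3,gate), truck_at(t2,whs1), truck_at(t3,gate)}

== RESULT ==
["pkg_at(p3,gate)", "truck_at(t2,whs1)", "truck_at(t3,gate)"]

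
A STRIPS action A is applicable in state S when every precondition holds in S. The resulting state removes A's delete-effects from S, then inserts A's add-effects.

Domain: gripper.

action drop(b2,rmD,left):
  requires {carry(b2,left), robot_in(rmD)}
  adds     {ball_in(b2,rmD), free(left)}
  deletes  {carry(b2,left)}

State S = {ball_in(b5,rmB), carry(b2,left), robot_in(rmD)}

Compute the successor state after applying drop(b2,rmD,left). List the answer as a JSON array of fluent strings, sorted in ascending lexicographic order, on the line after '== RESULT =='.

Progress:
  pre ⊆ S: {carry(b2,left), robot_in(rmD)} ⊆ S  — applicable
  S \ del = {ball_in(b5,rmB), robot_in(rmD)}
  ∪ add   = {ball_in(b2,rmD), ball_in(b5,rmB), free(left), robot_in(rmD)}

== RESULT ==
["ball_in(b2,rmD)", "ball_in(b5,rmB)", "free(left)", "robot_in(rmD)"]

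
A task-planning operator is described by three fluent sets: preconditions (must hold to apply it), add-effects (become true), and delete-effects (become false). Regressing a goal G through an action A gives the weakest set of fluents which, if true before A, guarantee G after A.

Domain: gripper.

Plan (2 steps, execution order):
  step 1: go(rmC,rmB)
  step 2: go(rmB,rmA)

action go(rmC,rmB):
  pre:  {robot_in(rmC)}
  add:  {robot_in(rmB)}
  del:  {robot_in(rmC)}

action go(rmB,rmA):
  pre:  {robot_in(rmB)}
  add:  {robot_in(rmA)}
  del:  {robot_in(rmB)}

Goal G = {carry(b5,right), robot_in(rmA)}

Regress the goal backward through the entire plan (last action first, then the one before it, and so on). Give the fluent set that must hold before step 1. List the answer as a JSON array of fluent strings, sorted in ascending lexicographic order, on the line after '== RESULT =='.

Work backward from the goal:
  through step 2 (go(rmB,rmA)): drop {robot_in(rmA)}, keep {carry(b5,right)}, require {robot_in(rmB)}
    → {carry(b5,right), robot_in(rmB)}
  through step 1 (go(rmC,rmB)): drop {robot_in(rmB)}, keep {carry(b5,right)}, require {robot_in(rmC)}
    → {carry(b5,right), robot_in(rmC)}

== RESULT ==
["carry(b5,right)", "robot_in(rmC)"]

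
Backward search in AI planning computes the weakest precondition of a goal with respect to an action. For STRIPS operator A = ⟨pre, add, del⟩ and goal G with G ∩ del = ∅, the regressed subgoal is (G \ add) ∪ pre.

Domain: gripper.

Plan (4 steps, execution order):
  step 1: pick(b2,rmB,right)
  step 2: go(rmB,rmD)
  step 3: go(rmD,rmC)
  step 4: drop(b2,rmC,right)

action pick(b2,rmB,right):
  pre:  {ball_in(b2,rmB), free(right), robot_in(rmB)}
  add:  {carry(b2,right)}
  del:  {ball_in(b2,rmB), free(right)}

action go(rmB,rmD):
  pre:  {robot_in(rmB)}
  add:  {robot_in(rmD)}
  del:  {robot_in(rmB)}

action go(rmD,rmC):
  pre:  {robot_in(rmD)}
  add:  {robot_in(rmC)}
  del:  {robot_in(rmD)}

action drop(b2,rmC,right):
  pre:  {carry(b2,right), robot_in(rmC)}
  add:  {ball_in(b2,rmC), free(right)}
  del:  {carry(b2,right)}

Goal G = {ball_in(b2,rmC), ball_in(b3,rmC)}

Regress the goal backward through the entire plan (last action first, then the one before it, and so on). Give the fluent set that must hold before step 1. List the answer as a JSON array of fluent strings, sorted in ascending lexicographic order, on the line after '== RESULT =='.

Work backward from the goal:
  through step 4 (drop(b2,rmC,right)): drop {ball_in(b2,rmC)}, keep {ball_in(b3,rmC)}, require {carry(b2,right), robot_in(rmC)}
    → {ball_in(b3,rmC), carry(b2,right), robot_in(rmC)}
  through step 3 (go(rmD,rmC)): drop {robot_in(rmC)}, keep {ball_in(b3,rmC), carry(b2,right)}, require {robot_in(rmD)}
    → {ball_in(b3,rmC), carry(b2,right), robot_in(rmD)}
  through step 2 (go(rmB,rmD)): drop {robot_in(rmD)}, keep {ball_in(b3,rmC), carry(b2,right)}, require {robot_in(rmB)}
    → {ball_in(b3,rmC), carry(b2,right), robot_in(rmB)}
  through step 1 (pick(b2,rmB,right)): drop {carry(b2,right)}, keep {ball_in(b3,rmC), robot_in(rmB)}, require {ball_in(b2,rmB), free(right), robot_in(rmB)}
    → {ball_in(b2,rmB), ball_in(b3,rmC), free(right), robot_in(rmB)}

== RESULT ==
["ball_in(b2,rmB)", "ball_in(b3,rmC)", "free(right)", "robot_in(rmB)"]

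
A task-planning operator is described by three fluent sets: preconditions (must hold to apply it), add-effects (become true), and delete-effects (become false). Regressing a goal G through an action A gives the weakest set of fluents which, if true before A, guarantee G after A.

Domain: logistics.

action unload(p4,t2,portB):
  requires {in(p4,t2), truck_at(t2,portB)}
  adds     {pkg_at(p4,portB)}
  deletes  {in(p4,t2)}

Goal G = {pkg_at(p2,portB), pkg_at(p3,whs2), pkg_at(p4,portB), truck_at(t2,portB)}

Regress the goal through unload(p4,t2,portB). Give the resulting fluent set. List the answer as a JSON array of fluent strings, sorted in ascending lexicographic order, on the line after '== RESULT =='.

Regress:
  G ∩ del = {}  (empty — regression defined)
  G \ add = {pkg_at(p2,portB), pkg_at(p3,whs2), pkg_at(p4,portB), truck_at(t2,portB)} \ {pkg_at(p4,portB)} = {pkg_at(p2,portB), pkg_at(p3,whs2), truck_at(t2,portB)}
  ∪ pre   = {pkg_at(p2,portB), pkg_at(p3,whs2), truck_at(t2,portB)} ∪ {in(p4,t2), truck_at(t2,portB)}
          = {in(p4,t2), pkg_at(p2,portB), pkg_at(p3,whs2), truck_at(t2,portB)}

== RESULT ==
["in(p4,t2)", "pkg_at(p2,portB)", "pkg_at(p3,whs2)", "truck_at(t2,portB)"]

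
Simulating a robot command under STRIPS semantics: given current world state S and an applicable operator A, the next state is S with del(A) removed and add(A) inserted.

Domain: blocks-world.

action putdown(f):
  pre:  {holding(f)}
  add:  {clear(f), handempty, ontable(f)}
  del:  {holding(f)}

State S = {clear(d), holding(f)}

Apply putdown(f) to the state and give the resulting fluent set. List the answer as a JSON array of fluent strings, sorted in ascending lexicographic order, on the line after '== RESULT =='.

Progress:
  pre ⊆ S: {holding(f)} ⊆ S  — applicable
  S \ del = {clear(d)}
  ∪ add   = {clear(d), clear(f), handempty, ontable(f)}

== RESULT ==
["clear(d)", "clear(f)", "handempty", "ontable(f)"]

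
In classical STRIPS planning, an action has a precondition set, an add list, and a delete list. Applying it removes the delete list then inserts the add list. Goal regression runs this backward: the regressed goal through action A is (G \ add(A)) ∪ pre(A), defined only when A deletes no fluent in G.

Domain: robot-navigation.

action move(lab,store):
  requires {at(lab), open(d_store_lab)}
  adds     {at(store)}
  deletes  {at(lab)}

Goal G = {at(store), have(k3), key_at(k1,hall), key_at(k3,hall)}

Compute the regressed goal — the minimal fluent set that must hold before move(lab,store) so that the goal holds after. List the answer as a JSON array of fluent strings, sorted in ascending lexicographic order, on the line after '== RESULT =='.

Compute (G \ add) ∪ pre:
  G ∩ del = {}  (empty — regression defined)
  G \ add = {at(store), have(k3), key_at(k1,hall), key_at(k3,hall)} \ {at(store)} = {have(k3), key_at(k1,hall), key_at(k3,hall)}
  ∪ pre   = {have(k3), key_at(k1,hall), key_at(k3,hall)} ∪ {at(lab), open(d_store_lab)}
          = {at(lab), have(k3), key_at(k1,hall), key_at(k3,hall), open(d_store_lab)}

== RESULT ==
["at(lab)", "have(k3)", "key_at(k1,hall)", "key_at(k3,hall)", "open(d_store_lab)"]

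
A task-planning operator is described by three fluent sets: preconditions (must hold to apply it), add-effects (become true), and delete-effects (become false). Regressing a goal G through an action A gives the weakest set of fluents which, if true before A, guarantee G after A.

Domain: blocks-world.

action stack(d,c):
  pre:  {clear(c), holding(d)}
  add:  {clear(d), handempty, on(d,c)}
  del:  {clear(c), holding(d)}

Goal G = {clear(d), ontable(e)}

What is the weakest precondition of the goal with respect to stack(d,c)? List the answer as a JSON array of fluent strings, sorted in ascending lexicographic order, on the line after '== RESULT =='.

Compute (G \ add) ∪ pre:
  G ∩ del = {}  (empty — regression defined)
  G \ add = {clear(d), ontable(e)} \ {clear(d), handempty, on(d,c)} = {ontable(e)}
  ∪ pre   = {ontable(e)} ∪ {clear(c), holding(d)}
          = {clear(c), holding(d), ontable(e)}

== RESULT ==
["clear(c)", "holding(d)", "ontable(e)"]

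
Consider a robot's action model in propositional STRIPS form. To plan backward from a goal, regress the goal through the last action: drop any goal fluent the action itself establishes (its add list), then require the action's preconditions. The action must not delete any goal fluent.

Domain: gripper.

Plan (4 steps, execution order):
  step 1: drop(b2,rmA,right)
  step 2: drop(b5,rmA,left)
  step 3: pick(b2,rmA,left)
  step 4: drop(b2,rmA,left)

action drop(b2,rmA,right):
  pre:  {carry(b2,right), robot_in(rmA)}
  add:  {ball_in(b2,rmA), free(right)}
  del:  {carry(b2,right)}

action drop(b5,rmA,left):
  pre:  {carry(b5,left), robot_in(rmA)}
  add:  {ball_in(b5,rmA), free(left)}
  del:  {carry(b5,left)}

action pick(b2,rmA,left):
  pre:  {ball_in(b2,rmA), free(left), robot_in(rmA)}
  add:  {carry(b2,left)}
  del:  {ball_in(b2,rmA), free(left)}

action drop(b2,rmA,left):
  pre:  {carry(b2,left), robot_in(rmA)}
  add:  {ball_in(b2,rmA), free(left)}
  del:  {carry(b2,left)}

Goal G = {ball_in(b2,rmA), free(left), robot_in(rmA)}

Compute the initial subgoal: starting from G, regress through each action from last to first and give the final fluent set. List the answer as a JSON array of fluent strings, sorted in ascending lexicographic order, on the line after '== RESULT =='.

Work backward from the goal:
  through step 4 (drop(b2,rmA,left)): drop {ball_in(b2,rmA), free(left)}, keep {robot_in(rmA)}, require {carry(b2,left), robot_in(rmA)}
    → {carry(b2,left), robot_in(rmA)}
  through step 3 (pick(b2,rmA,left)): drop {carry(b2,left)}, keep {robot_in(rmA)}, require {ball_in(b2,rmA), free(left), robot_in(rmA)}
    → {ball_in(b2,rmA), free(left), robot_in(rmA)}
  through step 2 (drop(b5,rmA,left)): drop {free(left)}, keep {ball_in(b2,rmA), robot_in(rmA)}, require {carry(b5,left), robot_in(rmA)}
    → {ball_in(b2,rmA), carry(b5,left), robot_in(rmA)}
  through step 1 (drop(b2,rmA,right)): drop {ball_in(b2,rmA)}, keep {carry(b5,left), robot_in(rmA)}, require {carry(b2,right), robot_in(rmA)}
    → {carry(b2,right), carry(b5,left), robot_in(rmA)}

== RESULT ==
["carry(b2,right)", "carry(b5,left)", "robot_in(rmA)"]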